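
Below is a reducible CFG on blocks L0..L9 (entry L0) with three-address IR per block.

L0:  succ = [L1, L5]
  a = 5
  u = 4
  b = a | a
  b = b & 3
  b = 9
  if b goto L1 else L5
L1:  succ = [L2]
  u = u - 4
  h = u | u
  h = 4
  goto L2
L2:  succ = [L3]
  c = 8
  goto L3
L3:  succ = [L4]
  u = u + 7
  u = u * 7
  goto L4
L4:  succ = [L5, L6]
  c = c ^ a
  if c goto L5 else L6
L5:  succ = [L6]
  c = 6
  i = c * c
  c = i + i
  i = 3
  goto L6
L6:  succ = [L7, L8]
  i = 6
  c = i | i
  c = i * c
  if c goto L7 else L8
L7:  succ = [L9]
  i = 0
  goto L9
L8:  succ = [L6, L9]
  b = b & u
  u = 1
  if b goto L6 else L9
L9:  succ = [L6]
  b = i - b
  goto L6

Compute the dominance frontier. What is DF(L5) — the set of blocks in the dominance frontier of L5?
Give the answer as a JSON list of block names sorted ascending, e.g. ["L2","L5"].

idom tree: L1←L0 L2←L1 L3←L2 L4←L3 L5←L0 L6←L0 L7←L6 L8←L6 L9←L6
Dom at joins:
  L5: preds {L0,L4}: {L0} ∩ {L0,L1,L2,L3,L4} = {L0}; idom=L0
  L6: preds {L4,L5,L8,L9}: {L0,L1,L2,L3,L4} ∩ {L0,L5} ∩ {L0,L6,L8} ∩ {L0,L6,L9} = {L0}; idom=L0
  L9: preds {L7,L8}: {L0,L6,L7} ∩ {L0,L6,L8} = {L0,L6}; idom=L6

DF walk-up:
  L5←L0: walk · to L0
  L5←L4: walk L4→L3→L2→L1 to L0
  L6←L4: walk L4→L3→L2→L1 to L0
  L6←L5: walk L5 to L0
  L6←L8: walk L8→L6 to L0
  L6←L9: walk L9→L6 to L0
  L9←L7: walk L7 to L6
  L9←L8: walk L8 to L6
  L0: DF=∅
  L1: DF={L5,L6}
  L2: DF={L5,L6}
  L3: DF={L5,L6}
  L4: DF={L5,L6}
  L5: DF={L6}
  L6: DF={L6}
  L7: DF={L9}
  L8: DF={L6,L9}
  L9: DF={L6}

DF(L5) = ["L6"]

Answer: ["L6"]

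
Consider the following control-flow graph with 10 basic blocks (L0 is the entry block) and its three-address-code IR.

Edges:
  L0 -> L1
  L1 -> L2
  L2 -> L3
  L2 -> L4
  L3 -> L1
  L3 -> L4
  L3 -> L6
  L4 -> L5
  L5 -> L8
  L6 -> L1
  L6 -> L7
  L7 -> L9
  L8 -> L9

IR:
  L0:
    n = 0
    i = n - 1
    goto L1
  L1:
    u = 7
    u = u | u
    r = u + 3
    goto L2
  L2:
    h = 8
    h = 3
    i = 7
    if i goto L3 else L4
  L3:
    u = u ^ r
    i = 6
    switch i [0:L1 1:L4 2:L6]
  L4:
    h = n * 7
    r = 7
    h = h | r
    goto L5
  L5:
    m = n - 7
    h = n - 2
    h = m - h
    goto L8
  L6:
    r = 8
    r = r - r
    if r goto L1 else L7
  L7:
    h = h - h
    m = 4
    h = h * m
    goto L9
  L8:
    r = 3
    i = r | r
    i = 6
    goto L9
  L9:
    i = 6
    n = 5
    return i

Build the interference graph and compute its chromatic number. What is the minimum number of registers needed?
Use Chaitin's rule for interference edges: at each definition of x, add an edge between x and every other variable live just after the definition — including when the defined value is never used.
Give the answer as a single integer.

Per-block:
  L0: {i,n} / ∅
  L1: {r,u} / ∅
  L2: {h,i} / ∅
  L3: {i,u} / {r,u}
  L4: {h,r} / {n}
  L5: {h,m} / {n}
  L6: {r} / ∅
  L7: {h,m} / {h}
  L8: {i,r} / ∅
  L9: {i,n} / ∅

Live sets:
  L0 li=∅ lo={n}
  L1 li={n} lo={n,r,u}
  L2 li={n,r,u} lo={h,n,r,u}
  L3 li={h,n,r,u} lo={h,n}
  L4 li={n} lo={n}
  L5 li={n} lo=∅
  L6 li={h,n} lo={h,n}
  L7 li={h} lo=∅
  L8 li=∅ lo=∅
  L9 li=∅ lo=∅

Conflict graph:
  h — {i,m,n,r,u}
  i — {h,n,r,u}
  m — {h,n}
  n — {h,i,m,r,u}
  r — {h,i,n,u}
  u — {h,i,n,r}

Registers:
  lower bound: {h,i,n,r,u} mutually conflict ⇒ χ ≥ 5
  assign h→R0 i→R2 m→R2 n→R1 r→R3 u→R4 — no edge inside a register ⇒ χ ≤ 5
  χ = 5

Answer: 5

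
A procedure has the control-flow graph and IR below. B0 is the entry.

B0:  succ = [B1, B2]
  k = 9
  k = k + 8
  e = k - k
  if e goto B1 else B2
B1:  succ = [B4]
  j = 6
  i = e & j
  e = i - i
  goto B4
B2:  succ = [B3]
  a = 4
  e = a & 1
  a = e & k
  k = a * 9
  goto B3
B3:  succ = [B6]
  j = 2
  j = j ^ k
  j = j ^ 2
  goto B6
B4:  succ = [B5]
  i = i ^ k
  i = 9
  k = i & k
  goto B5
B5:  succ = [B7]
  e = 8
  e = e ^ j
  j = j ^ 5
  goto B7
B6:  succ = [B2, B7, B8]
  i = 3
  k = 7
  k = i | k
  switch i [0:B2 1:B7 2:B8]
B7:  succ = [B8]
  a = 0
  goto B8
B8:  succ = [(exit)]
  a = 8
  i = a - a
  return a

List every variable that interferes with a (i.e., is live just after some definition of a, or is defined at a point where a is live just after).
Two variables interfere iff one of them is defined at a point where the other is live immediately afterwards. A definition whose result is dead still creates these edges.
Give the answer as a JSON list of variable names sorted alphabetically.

Per-block:
  B0: def={e,k} ue=∅
  B1: def={e,i,j} ue={e}
  B2: def={a,e,k} ue={k}
  B3: def={j} ue={k}
  B4: def={i,k} ue={i,k}
  B5: def={e,j} ue={j}
  B6: def={i,k} ue=∅
  B7: def={a} ue=∅
  B8: def={a,i} ue=∅

Backward fixpoint:
  B0: in=∅ out={e,k}
  B1: in={e,k} out={i,j,k}
  B2: in={k} out={k}
  B3: in={k} out=∅
  B4: in={i,j,k} out={j}
  B5: in={j} out=∅
  B6: in=∅ out={k}
  B7: in=∅ out=∅
  B8: in=∅ out=∅

Conflict graph:
  a: {i,k}
  e: {i,j,k}
  i: {a,e,j,k}
  j: {e,i,k}
  k: {a,e,i,j}

N(a) = ["i", "k"]

Answer: ["i", "k"]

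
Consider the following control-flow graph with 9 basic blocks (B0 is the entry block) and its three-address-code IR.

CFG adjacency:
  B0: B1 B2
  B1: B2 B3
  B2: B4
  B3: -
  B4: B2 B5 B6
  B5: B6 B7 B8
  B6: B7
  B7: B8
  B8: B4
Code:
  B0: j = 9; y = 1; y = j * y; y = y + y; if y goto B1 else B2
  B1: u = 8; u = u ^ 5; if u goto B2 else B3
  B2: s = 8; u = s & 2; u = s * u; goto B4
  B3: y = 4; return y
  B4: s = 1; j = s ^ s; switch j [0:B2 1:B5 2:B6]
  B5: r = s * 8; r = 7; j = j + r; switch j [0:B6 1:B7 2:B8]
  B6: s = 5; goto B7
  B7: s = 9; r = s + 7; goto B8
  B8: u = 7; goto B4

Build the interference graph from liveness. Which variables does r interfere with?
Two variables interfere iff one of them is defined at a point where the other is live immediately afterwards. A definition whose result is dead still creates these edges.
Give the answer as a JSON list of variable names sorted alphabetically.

Answer: ["j"]

Working:
def/use:
  B0 def {j,y} use ∅
  B1 def {u} use ∅
  B2 def {s,u} use ∅
  B3 def {y} use ∅
  B4 def {j,s} use ∅
  B5 def {j,r} use {j,s}
  B6 def {s} use ∅
  B7 def {r,s} use ∅
  B8 def {u} use ∅

Liveness:
  B0 li=∅ lo=∅
  B1 li=∅ lo=∅
  B2 li=∅ lo=∅
  B3 li=∅ lo=∅
  B4 li=∅ lo={j,s}
  B5 li={j,s} lo=∅
  B6 li=∅ lo=∅
  B7 li=∅ lo=∅
  B8 li=∅ lo=∅

Interference:
  j: {r,s,y}
  r: {j}
  s: {j,u}
  u: {s}
  y: {j}

N(r) = ["j"]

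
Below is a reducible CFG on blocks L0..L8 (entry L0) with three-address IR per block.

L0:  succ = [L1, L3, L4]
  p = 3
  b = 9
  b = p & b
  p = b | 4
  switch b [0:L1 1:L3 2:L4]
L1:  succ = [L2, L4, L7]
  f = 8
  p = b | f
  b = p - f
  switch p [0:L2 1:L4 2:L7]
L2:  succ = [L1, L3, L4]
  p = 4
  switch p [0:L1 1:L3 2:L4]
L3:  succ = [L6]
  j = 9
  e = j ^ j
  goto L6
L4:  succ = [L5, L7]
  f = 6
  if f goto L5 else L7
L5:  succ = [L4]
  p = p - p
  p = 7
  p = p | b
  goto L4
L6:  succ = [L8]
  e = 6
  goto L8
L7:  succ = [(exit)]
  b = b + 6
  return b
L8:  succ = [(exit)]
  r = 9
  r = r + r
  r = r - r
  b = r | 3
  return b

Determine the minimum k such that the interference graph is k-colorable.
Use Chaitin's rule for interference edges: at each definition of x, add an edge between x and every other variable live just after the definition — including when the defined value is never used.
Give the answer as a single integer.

Per-block:
  L0: def={b,p} ue=∅
  L1: def={b,f,p} ue={b}
  L2: def={p} ue=∅
  L3: def={e,j} ue=∅
  L4: def={f} ue=∅
  L5: def={p} ue={b,p}
  L6: def={e} ue=∅
  L7: def={b} ue={b}
  L8: def={b,r} ue=∅

Liveness:
  live L0: ∅→{b,p}
  live L1: {b}→{b,p}
  live L2: {b}→{b,p}
  live L3: ∅→∅
  live L4: {b,p}→{b,p}
  live L5: {b,p}→{b,p}
  live L6: ∅→∅
  live L7: {b}→∅
  live L8: ∅→∅

Conflict graph:
  b — {f,p}
  e — ∅
  f — {b,p}
  j — ∅
  p — {b,f}
  r — ∅

Chromatic number:
  clique {b,f,p} ⇒ need ≥ 3
  assign b→c0 e→c0 f→c1 j→c0 p→c2 r→c0 — no edge inside a register ⇒ χ ≤ 3
  χ = 3

Answer: 3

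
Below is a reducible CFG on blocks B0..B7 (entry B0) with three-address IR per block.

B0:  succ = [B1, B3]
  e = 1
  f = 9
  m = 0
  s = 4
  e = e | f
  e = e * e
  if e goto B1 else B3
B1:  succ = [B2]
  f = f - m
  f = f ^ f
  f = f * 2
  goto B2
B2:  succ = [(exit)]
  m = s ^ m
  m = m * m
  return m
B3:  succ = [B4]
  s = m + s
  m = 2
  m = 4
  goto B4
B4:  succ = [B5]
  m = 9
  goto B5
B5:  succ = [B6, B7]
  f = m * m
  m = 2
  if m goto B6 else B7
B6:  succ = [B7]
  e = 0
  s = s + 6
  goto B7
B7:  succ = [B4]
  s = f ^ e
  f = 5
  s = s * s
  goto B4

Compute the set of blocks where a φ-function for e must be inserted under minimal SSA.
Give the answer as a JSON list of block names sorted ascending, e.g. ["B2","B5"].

Answer: ["B4", "B7"]

Working:
idom tree: B1←B0 B2←B1 B3←B0 B4←B3 B5←B4 B6←B5 B7←B5
Join-block Dom:
  B4: preds {B3,B7}: {B0,B3} ∩ {B0,B3,B4,B5,B7} = {B0,B3}; idom=B3
  B7: preds {B5,B6}: {B0,B3,B4,B5} ∩ {B0,B3,B4,B5,B6} = {B0,B3,B4,B5}; idom=B5

DF walk-up:
  B4←B3: walk · to B3
  B4←B7: walk B7→B5→B4 to B3
  B7←B5: walk · to B5
  B7←B6: walk B6 to B5
  DF(B0)=∅
  DF(B1)=∅
  DF(B2)=∅
  DF(B3)=∅
  DF(B4)={B4}
  DF(B5)={B4}
  DF(B6)={B7}
  DF(B7)={B4}

φ for e: defs {B0,B6}
  DF⁺ = {B4,B7}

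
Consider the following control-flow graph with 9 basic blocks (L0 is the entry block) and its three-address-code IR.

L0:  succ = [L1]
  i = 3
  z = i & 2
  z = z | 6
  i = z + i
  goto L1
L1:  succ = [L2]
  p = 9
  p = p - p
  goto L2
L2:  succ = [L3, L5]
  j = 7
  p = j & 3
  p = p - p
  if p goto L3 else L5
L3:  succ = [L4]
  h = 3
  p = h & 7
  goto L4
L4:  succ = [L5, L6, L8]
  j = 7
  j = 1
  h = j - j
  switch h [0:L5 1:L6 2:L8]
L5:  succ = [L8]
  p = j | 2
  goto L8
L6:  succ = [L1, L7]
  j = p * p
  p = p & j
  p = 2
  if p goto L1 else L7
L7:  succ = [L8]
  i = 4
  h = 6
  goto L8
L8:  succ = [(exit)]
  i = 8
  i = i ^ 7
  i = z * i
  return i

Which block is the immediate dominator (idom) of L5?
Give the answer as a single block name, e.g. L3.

idom tree: L1←L0 L2←L1 L3←L2 L4←L3 L5←L2 L6←L4 L7←L6 L8←L2
Dom at joins:
  L1: preds {L0,L6}: {L0} ∩ {L0,L1,L2,L3,L4,L6} = {L0}; idom=L0
  L5: preds {L2,L4}: {L0,L1,L2} ∩ {L0,L1,L2,L3,L4} = {L0,L1,L2}; idom=L2
  L8: preds {L4,L5,L7}: {L0,L1,L2,L3,L4} ∩ {L0,L1,L2,L5} ∩ {L0,L1,L2,L3,L4,L6,L7} = {L0,L1,L2}; idom=L2

idom(L5) = L2

Answer: L2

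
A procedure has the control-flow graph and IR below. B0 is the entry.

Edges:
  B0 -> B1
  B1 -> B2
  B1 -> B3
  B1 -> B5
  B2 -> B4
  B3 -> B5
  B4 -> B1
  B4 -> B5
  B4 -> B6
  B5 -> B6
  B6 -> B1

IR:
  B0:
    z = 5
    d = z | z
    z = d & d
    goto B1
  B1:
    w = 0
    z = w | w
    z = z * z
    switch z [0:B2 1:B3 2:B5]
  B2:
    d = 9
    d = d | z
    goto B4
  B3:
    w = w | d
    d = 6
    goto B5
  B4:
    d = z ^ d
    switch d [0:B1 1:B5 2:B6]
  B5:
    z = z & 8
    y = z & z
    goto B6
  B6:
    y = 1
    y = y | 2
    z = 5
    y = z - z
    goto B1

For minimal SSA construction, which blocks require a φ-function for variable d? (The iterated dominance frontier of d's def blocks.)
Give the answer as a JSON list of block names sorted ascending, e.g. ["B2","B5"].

idom tree: B1←B0 B2←B1 B3←B1 B4←B2 B5←B1 B6←B1
Join-block Dom:
  B1: preds {B0,B4,B6}: {B0} ∩ {B0,B1,B2,B4} ∩ {B0,B1,B6} = {B0}; idom=B0
  B5: preds {B1,B3,B4}: {B0,B1} ∩ {B0,B1,B3} ∩ {B0,B1,B2,B4} = {B0,B1}; idom=B1
  B6: preds {B4,B5}: {B0,B1,B2,B4} ∩ {B0,B1,B5} = {B0,B1}; idom=B1

DF walk-up:
  B1←B0: walk · to B0
  B1←B4: walk B4→B2→B1 to B0
  B1←B6: walk B6→B1 to B0
  B5←B1: walk · to B1
  B5←B3: walk B3 to B1
  B5←B4: walk B4→B2 to B1
  B6←B4: walk B4→B2 to B1
  B6←B5: walk B5 to B1
  B0 → ∅
  B1 → {B1}
  B2 → {B1,B5,B6}
  B3 → {B5}
  B4 → {B1,B5,B6}
  B5 → {B6}
  B6 → {B1}

φ for d: defs {B0,B2,B3,B4}
  DF⁺ = {B1,B5,B6}

Answer: ["B1", "B5", "B6"]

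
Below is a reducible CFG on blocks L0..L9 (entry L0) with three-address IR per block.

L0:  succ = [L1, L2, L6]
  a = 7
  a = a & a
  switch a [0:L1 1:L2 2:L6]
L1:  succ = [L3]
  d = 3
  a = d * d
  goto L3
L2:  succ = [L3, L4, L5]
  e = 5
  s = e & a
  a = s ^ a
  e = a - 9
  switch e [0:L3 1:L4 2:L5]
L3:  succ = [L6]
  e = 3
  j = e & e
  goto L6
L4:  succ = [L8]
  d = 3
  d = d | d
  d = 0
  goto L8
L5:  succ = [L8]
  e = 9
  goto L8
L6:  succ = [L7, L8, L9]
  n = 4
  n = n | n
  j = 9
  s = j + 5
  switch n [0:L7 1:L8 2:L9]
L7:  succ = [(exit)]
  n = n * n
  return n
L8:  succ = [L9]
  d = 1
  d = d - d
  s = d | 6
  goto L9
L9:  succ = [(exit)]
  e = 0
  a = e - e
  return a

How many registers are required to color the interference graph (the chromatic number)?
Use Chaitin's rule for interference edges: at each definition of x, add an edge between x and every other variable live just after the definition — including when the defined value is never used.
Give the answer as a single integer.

Answer: 2

Analysis:
def/use:
  L0: def={a} ue=∅
  L1: def={a,d} ue=∅
  L2: def={a,e,s} ue={a}
  L3: def={e,j} ue=∅
  L4: def={d} ue=∅
  L5: def={e} ue=∅
  L6: def={j,n,s} ue=∅
  L7: def={n} ue={n}
  L8: def={d,s} ue=∅
  L9: def={a,e} ue=∅

Backward fixpoint:
  L0 li=∅ lo={a}
  L1 li=∅ lo=∅
  L2 li={a} lo=∅
  L3 li=∅ lo=∅
  L4 li=∅ lo=∅
  L5 li=∅ lo=∅
  L6 li=∅ lo={n}
  L7 li={n} lo=∅
  L8 li=∅ lo=∅
  L9 li=∅ lo=∅

Interference:
  a: {e,s}
  d: ∅
  e: {a}
  j: {n}
  n: {j,s}
  s: {a,n}

Registers:
  {a,e} pairwise interfere (2-clique) ⇒ χ ≥ 2
  2-colouring: r0={a,d,n}  r1={e,j,s}
  χ = 2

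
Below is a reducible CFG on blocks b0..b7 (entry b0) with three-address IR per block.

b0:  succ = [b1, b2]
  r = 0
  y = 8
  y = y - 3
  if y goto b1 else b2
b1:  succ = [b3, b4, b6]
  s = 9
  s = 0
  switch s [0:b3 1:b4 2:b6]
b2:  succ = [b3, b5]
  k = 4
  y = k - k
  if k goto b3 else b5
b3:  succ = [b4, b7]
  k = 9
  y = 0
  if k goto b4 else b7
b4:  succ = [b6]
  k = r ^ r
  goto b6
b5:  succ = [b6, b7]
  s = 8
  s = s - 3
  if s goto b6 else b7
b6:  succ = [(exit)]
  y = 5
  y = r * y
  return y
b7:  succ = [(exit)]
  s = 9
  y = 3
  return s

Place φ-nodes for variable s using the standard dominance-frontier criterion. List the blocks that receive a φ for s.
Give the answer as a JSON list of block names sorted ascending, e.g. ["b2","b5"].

idom tree: b1←b0 b2←b0 b3←b0 b4←b0 b5←b2 b6←b0 b7←b0
Dom at joins:
  b3: preds {b1,b2}: {b0,b1} ∩ {b0,b2} = {b0}; idom=b0
  b4: preds {b1,b3}: {b0,b1} ∩ {b0,b3} = {b0}; idom=b0
  b6: preds {b1,b4,b5}: {b0,b1} ∩ {b0,b4} ∩ {b0,b2,b5} = {b0}; idom=b0
  b7: preds {b3,b5}: {b0,b3} ∩ {b0,b2,b5} = {b0}; idom=b0

DF derivation:
  join b3 pred b1: b1 stop@b0
  join b3 pred b2: b2 stop@b0
  join b4 pred b1: b1 stop@b0
  join b4 pred b3: b3 stop@b0
  join b6 pred b1: b1 stop@b0
  join b6 pred b4: b4 stop@b0
  join b6 pred b5: b5→b2 stop@b0
  join b7 pred b3: b3 stop@b0
  join b7 pred b5: b5→b2 stop@b0
  DF(b0)=∅
  DF(b1)={b3,b4,b6}
  DF(b2)={b3,b6,b7}
  DF(b3)={b4,b7}
  DF(b4)={b6}
  DF(b5)={b6,b7}
  DF(b6)=∅
  DF(b7)=∅

φ for s: defs {b1,b5,b7}
  DF⁺ = {b3,b4,b6,b7}

Answer: ["b3", "b4", "b6", "b7"]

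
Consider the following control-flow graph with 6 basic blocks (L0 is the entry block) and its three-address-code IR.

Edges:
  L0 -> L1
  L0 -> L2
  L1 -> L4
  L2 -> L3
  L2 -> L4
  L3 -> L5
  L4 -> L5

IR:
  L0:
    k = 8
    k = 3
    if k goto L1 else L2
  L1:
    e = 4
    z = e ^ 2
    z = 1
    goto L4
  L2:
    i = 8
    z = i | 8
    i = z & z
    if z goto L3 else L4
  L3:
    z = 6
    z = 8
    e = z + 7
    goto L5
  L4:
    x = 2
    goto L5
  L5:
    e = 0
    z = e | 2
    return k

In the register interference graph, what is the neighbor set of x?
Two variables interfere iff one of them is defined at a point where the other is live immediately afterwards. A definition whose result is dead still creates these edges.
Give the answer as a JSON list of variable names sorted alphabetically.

Answer: ["k"]

Analysis:
def/use:
  L0: {k} / ∅
  L1: {e,z} / ∅
  L2: {i,z} / ∅
  L3: {e,z} / ∅
  L4: {x} / ∅
  L5: {e,z} / {k}

Live sets:
  L0 li=∅ lo={k}
  L1 li={k} lo={k}
  L2 li={k} lo={k}
  L3 li={k} lo={k}
  L4 li={k} lo={k}
  L5 li={k} lo=∅

Interference:
  e: {k}
  i: {k,z}
  k: {e,i,x,z}
  x: {k}
  z: {i,k}

N(x) = ["k"]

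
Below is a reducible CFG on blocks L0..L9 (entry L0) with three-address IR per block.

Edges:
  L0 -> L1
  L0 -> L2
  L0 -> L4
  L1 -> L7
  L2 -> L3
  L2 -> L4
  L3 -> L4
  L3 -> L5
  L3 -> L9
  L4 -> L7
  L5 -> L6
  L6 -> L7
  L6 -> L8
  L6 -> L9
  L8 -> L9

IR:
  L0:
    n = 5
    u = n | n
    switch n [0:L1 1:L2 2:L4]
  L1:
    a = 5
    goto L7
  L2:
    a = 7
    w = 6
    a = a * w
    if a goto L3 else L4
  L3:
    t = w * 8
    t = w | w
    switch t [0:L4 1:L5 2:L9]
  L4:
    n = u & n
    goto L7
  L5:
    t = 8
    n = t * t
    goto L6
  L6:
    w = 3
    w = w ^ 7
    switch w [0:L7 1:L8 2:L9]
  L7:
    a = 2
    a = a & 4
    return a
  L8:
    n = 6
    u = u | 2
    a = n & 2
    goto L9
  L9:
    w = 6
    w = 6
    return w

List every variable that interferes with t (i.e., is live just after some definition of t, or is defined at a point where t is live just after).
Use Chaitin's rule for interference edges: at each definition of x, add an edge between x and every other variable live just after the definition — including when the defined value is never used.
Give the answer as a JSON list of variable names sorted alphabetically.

Answer: ["n", "u", "w"]

Working:
Block summaries:
  L0: def={n,u} ue=∅
  L1: def={a} ue=∅
  L2: def={a,w} ue=∅
  L3: def={t} ue={w}
  L4: def={n} ue={n,u}
  L5: def={n,t} ue=∅
  L6: def={w} ue=∅
  L7: def={a} ue=∅
  L8: def={a,n,u} ue={u}
  L9: def={w} ue=∅

Live sets:
  L0: in=∅ out={n,u}
  L1: in=∅ out=∅
  L2: in={n,u} out={n,u,w}
  L3: in={n,u,w} out={n,u}
  L4: in={n,u} out=∅
  L5: in={u} out={u}
  L6: in={u} out={u}
  L7: in=∅ out=∅
  L8: in={u} out=∅
  L9: in=∅ out=∅

Interfere edges:
  a — {n,u,w}
  n — {a,t,u,w}
  t — {n,u,w}
  u — {a,n,t,w}
  w — {a,n,t,u}

N(t) = ["n", "u", "w"]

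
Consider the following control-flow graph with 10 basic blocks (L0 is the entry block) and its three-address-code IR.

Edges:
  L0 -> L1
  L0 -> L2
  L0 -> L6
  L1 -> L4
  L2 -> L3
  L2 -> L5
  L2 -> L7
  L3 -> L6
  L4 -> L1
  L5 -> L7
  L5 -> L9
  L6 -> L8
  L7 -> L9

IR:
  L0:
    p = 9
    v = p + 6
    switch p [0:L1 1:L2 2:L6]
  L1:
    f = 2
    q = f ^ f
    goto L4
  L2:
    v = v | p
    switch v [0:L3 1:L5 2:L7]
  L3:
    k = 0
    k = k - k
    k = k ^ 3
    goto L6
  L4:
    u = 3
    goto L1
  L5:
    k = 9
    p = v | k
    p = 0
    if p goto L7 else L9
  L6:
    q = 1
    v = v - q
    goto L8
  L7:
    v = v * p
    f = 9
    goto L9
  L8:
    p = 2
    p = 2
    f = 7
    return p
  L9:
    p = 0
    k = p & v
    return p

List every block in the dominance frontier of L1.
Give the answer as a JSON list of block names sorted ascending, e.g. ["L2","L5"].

Answer: ["L1"]

Derivation:
idom tree: L1←L0 L2←L0 L3←L2 L4←L1 L5←L2 L6←L0 L7←L2 L8←L6 L9←L2
Join-block Dom:
  L1: preds {L0,L4}: {L0} ∩ {L0,L1,L4} = {L0}; idom=L0
  L6: preds {L0,L3}: {L0} ∩ {L0,L2,L3} = {L0}; idom=L0
  L7: preds {L2,L5}: {L0,L2} ∩ {L0,L2,L5} = {L0,L2}; idom=L2
  L9: preds {L5,L7}: {L0,L2,L5} ∩ {L0,L2,L7} = {L0,L2}; idom=L2

DF walk-up:
  join L1 pred L0: · stop@L0
  join L1 pred L4: L4→L1 stop@L0
  join L6 pred L0: · stop@L0
  join L6 pred L3: L3→L2 stop@L0
  join L7 pred L2: · stop@L2
  join L7 pred L5: L5 stop@L2
  join L9 pred L5: L5 stop@L2
  join L9 pred L7: L7 stop@L2
  L0 → ∅
  L1 → {L1}
  L2 → {L6}
  L3 → {L6}
  L4 → {L1}
  L5 → {L7,L9}
  L6 → ∅
  L7 → {L9}
  L8 → ∅
  L9 → ∅

DF(L1) = ["L1"]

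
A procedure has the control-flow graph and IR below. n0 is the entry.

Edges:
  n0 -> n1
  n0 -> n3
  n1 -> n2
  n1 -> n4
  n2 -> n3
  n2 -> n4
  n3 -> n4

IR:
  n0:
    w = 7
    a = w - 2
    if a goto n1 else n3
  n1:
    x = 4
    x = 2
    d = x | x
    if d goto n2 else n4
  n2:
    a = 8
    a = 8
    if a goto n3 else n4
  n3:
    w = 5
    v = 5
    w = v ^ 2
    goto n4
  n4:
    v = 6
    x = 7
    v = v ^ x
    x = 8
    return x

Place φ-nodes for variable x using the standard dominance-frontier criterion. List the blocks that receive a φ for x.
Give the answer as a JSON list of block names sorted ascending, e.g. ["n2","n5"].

Answer: ["n3", "n4"]

Derivation:
idom tree: n1←n0 n2←n1 n3←n0 n4←n0
Join-block Dom:
  n3: preds {n0,n2}: {n0} ∩ {n0,n1,n2} = {n0}; idom=n0
  n4: preds {n1,n2,n3}: {n0,n1} ∩ {n0,n1,n2} ∩ {n0,n3} = {n0}; idom=n0

DF walk-up:
  join n3 pred n0: · stop@n0
  join n3 pred n2: n2→n1 stop@n0
  join n4 pred n1: n1 stop@n0
  join n4 pred n2: n2→n1 stop@n0
  join n4 pred n3: n3 stop@n0
  DF(n0)=∅
  DF(n1)={n3,n4}
  DF(n2)={n3,n4}
  DF(n3)={n4}
  DF(n4)=∅

φ for x: defs {n1,n4}
  DF⁺ = {n3,n4}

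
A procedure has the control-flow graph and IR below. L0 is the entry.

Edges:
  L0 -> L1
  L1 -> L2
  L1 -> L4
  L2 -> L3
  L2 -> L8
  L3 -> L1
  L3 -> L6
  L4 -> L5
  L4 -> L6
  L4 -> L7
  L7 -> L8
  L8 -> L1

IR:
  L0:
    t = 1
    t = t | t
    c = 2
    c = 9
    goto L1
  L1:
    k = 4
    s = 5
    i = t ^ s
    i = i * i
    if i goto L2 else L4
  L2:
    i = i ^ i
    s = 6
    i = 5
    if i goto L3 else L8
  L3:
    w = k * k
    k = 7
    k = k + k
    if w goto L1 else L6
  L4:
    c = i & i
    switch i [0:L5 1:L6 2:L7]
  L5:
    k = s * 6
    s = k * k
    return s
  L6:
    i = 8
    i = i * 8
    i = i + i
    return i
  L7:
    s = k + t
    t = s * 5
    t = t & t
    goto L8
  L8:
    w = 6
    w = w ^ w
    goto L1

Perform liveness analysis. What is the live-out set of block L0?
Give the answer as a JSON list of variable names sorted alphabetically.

Answer: ["t"]

Working:
Block summaries:
  L0: {c,t} / ∅
  L1: {i,k,s} / {t}
  L2: {i,s} / {i}
  L3: {k,w} / {k}
  L4: {c} / {i}
  L5: {k,s} / {s}
  L6: {i} / ∅
  L7: {s,t} / {k,t}
  L8: {w} / ∅

Backward fixpoint:
  live L0: ∅→{t}
  live L1: {t}→{i,k,s,t}
  live L2: {i,k,t}→{k,t}
  live L3: {k,t}→{t}
  live L4: {i,k,s,t}→{k,s,t}
  live L5: {s}→∅
  live L6: ∅→∅
  live L7: {k,t}→{t}
  live L8: {t}→{t}

live-out(L0) = ["t"]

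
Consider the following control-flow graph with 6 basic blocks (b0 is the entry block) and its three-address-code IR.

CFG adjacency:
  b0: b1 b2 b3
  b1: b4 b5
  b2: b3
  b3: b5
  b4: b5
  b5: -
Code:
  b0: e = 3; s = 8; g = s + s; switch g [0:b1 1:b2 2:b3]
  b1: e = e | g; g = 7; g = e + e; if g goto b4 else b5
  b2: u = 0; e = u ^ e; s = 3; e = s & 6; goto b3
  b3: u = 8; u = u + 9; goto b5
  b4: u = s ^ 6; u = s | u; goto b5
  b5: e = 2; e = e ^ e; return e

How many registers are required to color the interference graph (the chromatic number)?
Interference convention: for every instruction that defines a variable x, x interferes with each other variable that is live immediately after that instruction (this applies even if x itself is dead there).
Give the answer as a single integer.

def/use:
  b0 def {e,g,s} use ∅
  b1 def {e,g} use {e,g}
  b2 def {e,s,u} use {e}
  b3 def {u} use ∅
  b4 def {u} use {s}
  b5 def {e} use ∅

Backward fixpoint:
  live b0: ∅→{e,g,s}
  live b1: {e,g,s}→{s}
  live b2: {e}→∅
  live b3: ∅→∅
  live b4: {s}→∅
  live b5: ∅→∅

Conflict graph:
  e — {g,s,u}
  g — {e,s}
  s — {e,g,u}
  u — {e,s}

Colouring:
  clique {e,g,s} ⇒ need ≥ 3
  3-colouring: R0={e}  R1={s}  R2={g,u}
  χ = 3

Answer: 3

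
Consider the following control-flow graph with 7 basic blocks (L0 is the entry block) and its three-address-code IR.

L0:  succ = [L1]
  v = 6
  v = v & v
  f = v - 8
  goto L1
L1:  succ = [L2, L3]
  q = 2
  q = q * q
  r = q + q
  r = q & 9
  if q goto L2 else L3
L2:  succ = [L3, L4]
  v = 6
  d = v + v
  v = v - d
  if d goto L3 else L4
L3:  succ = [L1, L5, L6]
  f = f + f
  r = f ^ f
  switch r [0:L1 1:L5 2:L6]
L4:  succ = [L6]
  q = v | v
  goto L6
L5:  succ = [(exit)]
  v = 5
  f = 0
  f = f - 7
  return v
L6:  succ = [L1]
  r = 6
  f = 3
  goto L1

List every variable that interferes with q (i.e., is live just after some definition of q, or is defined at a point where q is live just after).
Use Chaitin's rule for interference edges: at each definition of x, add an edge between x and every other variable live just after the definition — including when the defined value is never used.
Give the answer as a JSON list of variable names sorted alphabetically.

Block summaries:
  L0: {f,v} / ∅
  L1: {q,r} / ∅
  L2: {d,v} / ∅
  L3: {f,r} / {f}
  L4: {q} / {v}
  L5: {f,v} / ∅
  L6: {f,r} / ∅

Live sets:
  live L0: ∅→{f}
  live L1: {f}→{f}
  live L2: {f}→{f,v}
  live L3: {f}→{f}
  live L4: {v}→∅
  live L5: ∅→∅
  live L6: ∅→{f}

Conflict graph:
  d↔{f,v}
  f↔{d,q,r,v}
  q↔{f,r}
  r↔{f,q}
  v↔{d,f}

N(q) = ["f", "r"]

Answer: ["f", "r"]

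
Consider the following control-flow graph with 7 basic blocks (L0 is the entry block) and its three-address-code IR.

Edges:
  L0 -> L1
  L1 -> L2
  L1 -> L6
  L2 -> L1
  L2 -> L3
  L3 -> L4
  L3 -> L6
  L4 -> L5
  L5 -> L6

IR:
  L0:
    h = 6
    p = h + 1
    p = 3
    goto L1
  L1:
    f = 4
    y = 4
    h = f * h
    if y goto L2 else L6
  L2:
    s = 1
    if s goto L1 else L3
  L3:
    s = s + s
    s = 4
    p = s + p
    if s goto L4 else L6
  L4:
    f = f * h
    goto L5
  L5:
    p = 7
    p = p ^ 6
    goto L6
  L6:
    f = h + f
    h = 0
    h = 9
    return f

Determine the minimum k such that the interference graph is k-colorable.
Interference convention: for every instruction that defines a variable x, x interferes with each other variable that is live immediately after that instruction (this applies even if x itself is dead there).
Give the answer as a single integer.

Answer: 4

Analysis:
Per-block:
  L0 def {h,p} use ∅
  L1 def {f,h,y} use {h}
  L2 def {s} use ∅
  L3 def {p,s} use {p,s}
  L4 def {f} use {f,h}
  L5 def {p} use ∅
  L6 def {f,h} use {f,h}

Live sets:
  L0: in=∅ out={h,p}
  L1: in={h,p} out={f,h,p}
  L2: in={f,h,p} out={f,h,p,s}
  L3: in={f,h,p,s} out={f,h}
  L4: in={f,h} out={f,h}
  L5: in={f,h} out={f,h}
  L6: in={f,h} out=∅

Conflict graph:
  f: {h,p,s,y}
  h: {f,p,s,y}
  p: {f,h,s,y}
  s: {f,h,p}
  y: {f,h,p}

Chromatic number:
  {f,h,p,s} pairwise interfere (4-clique) ⇒ χ ≥ 4
  4-colouring: R0={f}  R1={h}  R2={p}  R3={s,y}
  χ = 4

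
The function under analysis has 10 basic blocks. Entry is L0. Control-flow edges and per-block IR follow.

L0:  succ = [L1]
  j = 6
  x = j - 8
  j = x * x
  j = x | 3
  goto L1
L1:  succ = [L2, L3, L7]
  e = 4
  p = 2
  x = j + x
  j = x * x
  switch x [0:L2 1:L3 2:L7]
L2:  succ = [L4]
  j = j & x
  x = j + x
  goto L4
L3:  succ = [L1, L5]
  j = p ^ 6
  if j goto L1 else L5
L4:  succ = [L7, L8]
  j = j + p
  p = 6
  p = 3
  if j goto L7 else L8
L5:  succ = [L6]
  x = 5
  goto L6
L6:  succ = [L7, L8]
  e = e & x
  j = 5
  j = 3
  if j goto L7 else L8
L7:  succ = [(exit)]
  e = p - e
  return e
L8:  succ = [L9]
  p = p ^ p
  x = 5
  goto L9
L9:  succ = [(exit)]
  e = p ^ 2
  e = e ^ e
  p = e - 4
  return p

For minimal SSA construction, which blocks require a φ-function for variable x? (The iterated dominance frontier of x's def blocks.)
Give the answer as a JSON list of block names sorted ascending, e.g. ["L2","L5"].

idom tree: L1←L0 L2←L1 L3←L1 L4←L2 L5←L3 L6←L5 L7←L1 L8←L1 L9←L8
Join-block Dom:
  L1: preds {L0,L3}: {L0} ∩ {L0,L1,L3} = {L0}; idom=L0
  L7: preds {L1,L4,L6}: {L0,L1} ∩ {L0,L1,L2,L4} ∩ {L0,L1,L3,L5,L6} = {L0,L1}; idom=L1
  L8: preds {L4,L6}: {L0,L1,L2,L4} ∩ {L0,L1,L3,L5,L6} = {L0,L1}; idom=L1

DF walk-up:
  join L1 pred L0: · stop@L0
  join L1 pred L3: L3→L1 stop@L0
  join L7 pred L1: · stop@L1
  join L7 pred L4: L4→L2 stop@L1
  join L7 pred L6: L6→L5→L3 stop@L1
  join L8 pred L4: L4→L2 stop@L1
  join L8 pred L6: L6→L5→L3 stop@L1
  L0 → ∅
  L1 → {L1}
  L2 → {L7,L8}
  L3 → {L1,L7,L8}
  L4 → {L7,L8}
  L5 → {L7,L8}
  L6 → {L7,L8}
  L7 → ∅
  L8 → ∅
  L9 → ∅

φ for x: defs {L0,L1,L2,L5,L8}
  DF⁺ = {L1,L7,L8}

Answer: ["L1", "L7", "L8"]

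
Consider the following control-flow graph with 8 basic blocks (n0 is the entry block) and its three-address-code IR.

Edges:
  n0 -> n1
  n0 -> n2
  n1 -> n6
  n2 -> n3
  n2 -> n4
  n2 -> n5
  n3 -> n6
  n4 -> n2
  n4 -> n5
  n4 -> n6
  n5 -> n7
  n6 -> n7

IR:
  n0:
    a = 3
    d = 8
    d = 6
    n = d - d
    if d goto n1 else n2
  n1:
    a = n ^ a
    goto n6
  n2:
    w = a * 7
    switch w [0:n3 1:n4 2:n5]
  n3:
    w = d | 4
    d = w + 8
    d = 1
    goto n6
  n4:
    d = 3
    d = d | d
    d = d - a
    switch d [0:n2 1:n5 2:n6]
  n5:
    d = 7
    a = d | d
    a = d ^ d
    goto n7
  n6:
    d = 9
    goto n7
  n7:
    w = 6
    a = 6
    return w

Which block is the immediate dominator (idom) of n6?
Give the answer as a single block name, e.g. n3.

Answer: n0

Derivation:
idom tree: n1←n0 n2←n0 n3←n2 n4←n2 n5←n2 n6←n0 n7←n0
Join-block Dom:
  n2: preds {n0,n4}: {n0} ∩ {n0,n2,n4} = {n0}; idom=n0
  n5: preds {n2,n4}: {n0,n2} ∩ {n0,n2,n4} = {n0,n2}; idom=n2
  n6: preds {n1,n3,n4}: {n0,n1} ∩ {n0,n2,n3} ∩ {n0,n2,n4} = {n0}; idom=n0
  n7: preds {n5,n6}: {n0,n2,n5} ∩ {n0,n6} = {n0}; idom=n0

idom(n6) = n0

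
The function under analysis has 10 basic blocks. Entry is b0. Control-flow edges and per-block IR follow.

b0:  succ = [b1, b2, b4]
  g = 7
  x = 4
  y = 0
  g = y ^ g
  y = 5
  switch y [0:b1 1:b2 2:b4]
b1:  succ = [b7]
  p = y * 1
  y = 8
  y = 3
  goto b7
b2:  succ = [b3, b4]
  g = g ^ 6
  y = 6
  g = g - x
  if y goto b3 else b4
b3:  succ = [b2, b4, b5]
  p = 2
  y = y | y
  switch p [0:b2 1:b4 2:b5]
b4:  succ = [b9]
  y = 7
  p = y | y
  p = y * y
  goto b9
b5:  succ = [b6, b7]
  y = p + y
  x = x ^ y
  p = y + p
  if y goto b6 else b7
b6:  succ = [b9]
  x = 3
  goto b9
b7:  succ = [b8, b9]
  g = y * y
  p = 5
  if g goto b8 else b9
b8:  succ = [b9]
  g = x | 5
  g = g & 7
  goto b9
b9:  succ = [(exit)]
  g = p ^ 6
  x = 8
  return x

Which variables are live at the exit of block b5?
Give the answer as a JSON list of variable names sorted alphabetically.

Block summaries:
  b0: {g,x,y} / ∅
  b1: {p,y} / {y}
  b2: {g,y} / {g,x}
  b3: {p,y} / {y}
  b4: {p,y} / ∅
  b5: {p,x,y} / {p,x,y}
  b6: {x} / ∅
  b7: {g,p} / {y}
  b8: {g} / {x}
  b9: {g,x} / {p}

Liveness:
  b0: in=∅ out={g,x,y}
  b1: in={x,y} out={x,y}
  b2: in={g,x} out={g,x,y}
  b3: in={g,x,y} out={g,p,x,y}
  b4: in=∅ out={p}
  b5: in={p,x,y} out={p,x,y}
  b6: in={p} out={p}
  b7: in={x,y} out={p,x}
  b8: in={p,x} out={p}
  b9: in={p} out=∅

live-out(b5) = ["p", "x", "y"]

Answer: ["p", "x", "y"]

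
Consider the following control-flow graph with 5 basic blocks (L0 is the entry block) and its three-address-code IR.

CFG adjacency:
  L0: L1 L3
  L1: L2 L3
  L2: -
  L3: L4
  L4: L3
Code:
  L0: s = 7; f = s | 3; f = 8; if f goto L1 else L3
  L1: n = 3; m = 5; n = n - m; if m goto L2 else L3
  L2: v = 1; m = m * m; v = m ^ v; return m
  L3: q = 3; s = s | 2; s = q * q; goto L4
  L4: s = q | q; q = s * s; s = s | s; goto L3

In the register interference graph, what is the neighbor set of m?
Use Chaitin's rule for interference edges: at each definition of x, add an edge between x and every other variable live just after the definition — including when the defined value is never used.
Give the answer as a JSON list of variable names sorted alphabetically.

Block summaries:
  L0: {f,s} / ∅
  L1: {m,n} / ∅
  L2: {m,v} / {m}
  L3: {q,s} / {s}
  L4: {q,s} / {q}

Liveness:
  L0: in=∅ out={s}
  L1: in={s} out={m,s}
  L2: in={m} out=∅
  L3: in={s} out={q}
  L4: in={q} out={s}

Interference:
  f — {s}
  m — {n,s,v}
  n — {m,s}
  q — {s}
  s — {f,m,n,q}
  v — {m}

N(m) = ["n", "s", "v"]

Answer: ["n", "s", "v"]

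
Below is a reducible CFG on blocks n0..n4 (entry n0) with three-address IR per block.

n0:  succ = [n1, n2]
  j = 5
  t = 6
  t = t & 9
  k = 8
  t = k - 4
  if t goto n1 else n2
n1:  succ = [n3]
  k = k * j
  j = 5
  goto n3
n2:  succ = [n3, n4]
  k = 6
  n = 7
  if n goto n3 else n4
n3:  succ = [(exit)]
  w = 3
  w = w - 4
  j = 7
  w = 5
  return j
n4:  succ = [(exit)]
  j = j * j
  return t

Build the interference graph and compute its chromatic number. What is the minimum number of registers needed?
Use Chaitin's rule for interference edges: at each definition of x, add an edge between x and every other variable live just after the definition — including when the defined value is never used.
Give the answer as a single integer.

Per-block:
  n0 def {j,k,t} use ∅
  n1 def {j,k} use {j,k}
  n2 def {k,n} use ∅
  n3 def {j,w} use ∅
  n4 def {j} use {j,t}

Backward fixpoint:
  live n0: ∅→{j,k,t}
  live n1: {j,k}→∅
  live n2: {j,t}→{j,t}
  live n3: ∅→∅
  live n4: {j,t}→∅

Interference:
  j — {k,n,t,w}
  k — {j,t}
  n — {j,t}
  t — {j,k,n}
  w — {j}

Chromatic number:
  {j,k,t} pairwise interfere (3-clique) ⇒ χ ≥ 3
  assign j→r0 k→r2 n→r2 t→r1 w→r1 — no edge inside a register ⇒ χ ≤ 3
  χ = 3

Answer: 3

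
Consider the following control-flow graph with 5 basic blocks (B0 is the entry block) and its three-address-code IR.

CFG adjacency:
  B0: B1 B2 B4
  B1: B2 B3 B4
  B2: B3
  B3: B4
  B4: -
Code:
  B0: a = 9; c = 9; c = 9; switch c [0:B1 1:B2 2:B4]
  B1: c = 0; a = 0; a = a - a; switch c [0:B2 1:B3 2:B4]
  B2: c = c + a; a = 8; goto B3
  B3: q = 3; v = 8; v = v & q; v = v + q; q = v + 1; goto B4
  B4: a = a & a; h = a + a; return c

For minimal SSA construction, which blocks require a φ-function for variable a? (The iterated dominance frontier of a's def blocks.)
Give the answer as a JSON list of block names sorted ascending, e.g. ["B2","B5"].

Answer: ["B2", "B3", "B4"]

Working:
idom tree: B1←B0 B2←B0 B3←B0 B4←B0
Dom at joins:
  B2: preds {B0,B1}: {B0} ∩ {B0,B1} = {B0}; idom=B0
  B3: preds {B1,B2}: {B0,B1} ∩ {B0,B2} = {B0}; idom=B0
  B4: preds {B0,B1,B3}: {B0} ∩ {B0,B1} ∩ {B0,B3} = {B0}; idom=B0

DF walk-up:
  join B2 pred B0: · stop@B0
  join B2 pred B1: B1 stop@B0
  join B3 pred B1: B1 stop@B0
  join B3 pred B2: B2 stop@B0
  join B4 pred B0: · stop@B0
  join B4 pred B1: B1 stop@B0
  join B4 pred B3: B3 stop@B0
  B0: DF=∅
  B1: DF={B2,B3,B4}
  B2: DF={B3}
  B3: DF={B4}
  B4: DF=∅

φ for a: defs {B0,B1,B2,B4}
  DF⁺ = {B2,B3,B4}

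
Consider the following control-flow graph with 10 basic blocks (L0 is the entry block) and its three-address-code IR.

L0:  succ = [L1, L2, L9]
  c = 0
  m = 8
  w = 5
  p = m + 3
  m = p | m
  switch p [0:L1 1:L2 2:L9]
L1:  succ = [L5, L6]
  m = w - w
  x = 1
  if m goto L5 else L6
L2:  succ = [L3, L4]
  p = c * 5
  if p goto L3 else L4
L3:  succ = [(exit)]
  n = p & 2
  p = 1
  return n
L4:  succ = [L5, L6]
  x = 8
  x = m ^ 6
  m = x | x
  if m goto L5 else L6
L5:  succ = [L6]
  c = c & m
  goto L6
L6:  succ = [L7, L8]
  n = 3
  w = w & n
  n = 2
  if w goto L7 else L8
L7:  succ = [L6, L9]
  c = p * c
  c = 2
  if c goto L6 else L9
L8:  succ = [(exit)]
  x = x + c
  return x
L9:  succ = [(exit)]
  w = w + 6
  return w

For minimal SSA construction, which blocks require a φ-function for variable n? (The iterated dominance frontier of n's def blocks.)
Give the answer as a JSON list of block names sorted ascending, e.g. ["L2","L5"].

Answer: ["L6", "L9"]

Working:
idom tree: L1←L0 L2←L0 L3←L2 L4←L2 L5←L0 L6←L0 L7←L6 L8←L6 L9←L0
Dom at joins:
  L5: preds {L1,L4}: {L0,L1} ∩ {L0,L2,L4} = {L0}; idom=L0
  L6: preds {L1,L4,L5,L7}: {L0,L1} ∩ {L0,L2,L4} ∩ {L0,L5} ∩ {L0,L6,L7} = {L0}; idom=L0
  L9: preds {L0,L7}: {L0} ∩ {L0,L6,L7} = {L0}; idom=L0

Frontier:
  join L5 pred L1: L1 stop@L0
  join L5 pred L4: L4→L2 stop@L0
  join L6 pred L1: L1 stop@L0
  join L6 pred L4: L4→L2 stop@L0
  join L6 pred L5: L5 stop@L0
  join L6 pred L7: L7→L6 stop@L0
  join L9 pred L0: · stop@L0
  join L9 pred L7: L7→L6 stop@L0
  DF(L0)=∅
  DF(L1)={L5,L6}
  DF(L2)={L5,L6}
  DF(L3)=∅
  DF(L4)={L5,L6}
  DF(L5)={L6}
  DF(L6)={L6,L9}
  DF(L7)={L6,L9}
  DF(L8)=∅
  DF(L9)=∅

φ for n: defs {L3,L6}
  DF⁺ = {L6,L9}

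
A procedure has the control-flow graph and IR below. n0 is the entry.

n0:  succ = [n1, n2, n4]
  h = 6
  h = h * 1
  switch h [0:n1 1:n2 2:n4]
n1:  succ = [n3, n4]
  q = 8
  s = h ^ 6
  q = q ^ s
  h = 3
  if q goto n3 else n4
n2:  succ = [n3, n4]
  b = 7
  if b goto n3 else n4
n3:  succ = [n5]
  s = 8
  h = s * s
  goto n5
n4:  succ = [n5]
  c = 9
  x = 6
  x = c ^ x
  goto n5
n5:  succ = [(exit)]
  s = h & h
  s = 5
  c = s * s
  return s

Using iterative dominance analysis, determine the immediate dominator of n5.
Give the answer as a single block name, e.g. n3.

idom tree: n1←n0 n2←n0 n3←n0 n4←n0 n5←n0
Dom∩ at merges:
  n3: preds {n1,n2}: {n0,n1} ∩ {n0,n2} = {n0}; idom=n0
  n4: preds {n0,n1,n2}: {n0} ∩ {n0,n1} ∩ {n0,n2} = {n0}; idom=n0
  n5: preds {n3,n4}: {n0,n3} ∩ {n0,n4} = {n0}; idom=n0

idom(n5) = n0

Answer: n0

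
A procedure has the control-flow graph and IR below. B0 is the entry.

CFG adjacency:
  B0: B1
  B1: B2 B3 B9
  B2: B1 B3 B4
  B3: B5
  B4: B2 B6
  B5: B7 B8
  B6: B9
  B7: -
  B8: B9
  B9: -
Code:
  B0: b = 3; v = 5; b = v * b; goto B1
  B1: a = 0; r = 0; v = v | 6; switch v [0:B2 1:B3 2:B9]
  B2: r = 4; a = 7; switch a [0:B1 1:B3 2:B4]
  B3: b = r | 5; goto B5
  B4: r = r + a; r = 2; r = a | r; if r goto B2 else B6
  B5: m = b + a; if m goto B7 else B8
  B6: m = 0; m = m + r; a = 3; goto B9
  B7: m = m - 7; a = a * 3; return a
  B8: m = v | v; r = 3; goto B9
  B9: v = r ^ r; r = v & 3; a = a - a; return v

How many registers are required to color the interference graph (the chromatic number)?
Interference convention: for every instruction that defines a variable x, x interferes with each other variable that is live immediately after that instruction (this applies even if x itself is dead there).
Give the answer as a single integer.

Answer: 4

Derivation:
def/use:
  B0 def {b,v} use ∅
  B1 def {a,r,v} use {v}
  B2 def {a,r} use ∅
  B3 def {b} use {r}
  B4 def {r} use {a,r}
  B5 def {m} use {a,b}
  B6 def {a,m} use {r}
  B7 def {a,m} use {a,m}
  B8 def {m,r} use {v}
  B9 def {a,r,v} use {a,r}

Liveness:
  B0 li=∅ lo={v}
  B1 li={v} lo={a,r,v}
  B2 li={v} lo={a,r,v}
  B3 li={a,r,v} lo={a,b,v}
  B4 li={a,r,v} lo={r,v}
  B5 li={a,b,v} lo={a,m,v}
  B6 li={r} lo={a,r}
  B7 li={a,m} lo=∅
  B8 li={a,v} lo={a,r}
  B9 li={a,r} lo=∅

Interfere edges:
  a↔{b,m,r,v}
  b↔{a,v}
  m↔{a,r,v}
  r↔{a,m,v}
  v↔{a,b,m,r}

Colouring:
  clique {a,m,r,v} ⇒ need ≥ 4
  assign a→R0 b→R2 m→R2 r→R3 v→R1 — no edge inside a register ⇒ χ ≤ 4
  χ = 4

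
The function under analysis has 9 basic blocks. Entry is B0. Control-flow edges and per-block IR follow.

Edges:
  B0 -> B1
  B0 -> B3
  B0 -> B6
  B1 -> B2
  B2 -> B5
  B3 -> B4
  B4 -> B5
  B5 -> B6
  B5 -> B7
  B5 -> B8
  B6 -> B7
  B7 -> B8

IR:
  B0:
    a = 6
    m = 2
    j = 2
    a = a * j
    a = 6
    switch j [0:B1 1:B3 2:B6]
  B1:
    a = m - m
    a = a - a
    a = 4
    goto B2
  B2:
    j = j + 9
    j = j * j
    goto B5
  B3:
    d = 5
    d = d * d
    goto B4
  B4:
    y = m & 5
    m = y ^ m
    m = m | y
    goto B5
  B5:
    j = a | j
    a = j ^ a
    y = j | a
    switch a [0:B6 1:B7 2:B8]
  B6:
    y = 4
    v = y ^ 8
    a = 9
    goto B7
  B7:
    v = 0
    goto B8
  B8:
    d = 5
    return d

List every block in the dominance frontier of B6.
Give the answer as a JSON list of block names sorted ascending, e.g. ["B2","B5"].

Answer: ["B7"]

Working:
idom tree: B1←B0 B2←B1 B3←B0 B4←B3 B5←B0 B6←B0 B7←B0 B8←B0
Join-block Dom:
  B5: preds {B2,B4}: {B0,B1,B2} ∩ {B0,B3,B4} = {B0}; idom=B0
  B6: preds {B0,B5}: {B0} ∩ {B0,B5} = {B0}; idom=B0
  B7: preds {B5,B6}: {B0,B5} ∩ {B0,B6} = {B0}; idom=B0
  B8: preds {B5,B7}: {B0,B5} ∩ {B0,B7} = {B0}; idom=B0

DF derivation:
  B5←B2: walk B2→B1 to B0
  B5←B4: walk B4→B3 to B0
  B6←B0: walk · to B0
  B6←B5: walk B5 to B0
  B7←B5: walk B5 to B0
  B7←B6: walk B6 to B0
  B8←B5: walk B5 to B0
  B8←B7: walk B7 to B0
  B0 → ∅
  B1 → {B5}
  B2 → {B5}
  B3 → {B5}
  B4 → {B5}
  B5 → {B6,B7,B8}
  B6 → {B7}
  B7 → {B8}
  B8 → ∅

DF(B6) = ["B7"]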